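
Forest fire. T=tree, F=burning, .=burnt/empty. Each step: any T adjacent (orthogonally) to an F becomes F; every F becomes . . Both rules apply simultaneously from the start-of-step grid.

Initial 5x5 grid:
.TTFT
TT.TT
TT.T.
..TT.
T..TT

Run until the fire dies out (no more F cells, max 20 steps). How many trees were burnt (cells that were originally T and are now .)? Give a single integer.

Answer: 14

Derivation:
Step 1: +3 fires, +1 burnt (F count now 3)
Step 2: +3 fires, +3 burnt (F count now 3)
Step 3: +2 fires, +3 burnt (F count now 2)
Step 4: +4 fires, +2 burnt (F count now 4)
Step 5: +2 fires, +4 burnt (F count now 2)
Step 6: +0 fires, +2 burnt (F count now 0)
Fire out after step 6
Initially T: 15, now '.': 24
Total burnt (originally-T cells now '.'): 14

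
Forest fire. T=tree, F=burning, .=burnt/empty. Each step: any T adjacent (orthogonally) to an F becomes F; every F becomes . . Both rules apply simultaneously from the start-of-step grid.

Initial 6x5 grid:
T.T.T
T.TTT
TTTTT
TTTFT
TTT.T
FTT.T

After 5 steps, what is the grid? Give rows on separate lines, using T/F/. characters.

Step 1: 5 trees catch fire, 2 burn out
  T.T.T
  T.TTT
  TTTFT
  TTF.F
  FTT.T
  .FT.T
Step 2: 9 trees catch fire, 5 burn out
  T.T.T
  T.TFT
  TTF.F
  FF...
  .FF.F
  ..F.T
Step 3: 5 trees catch fire, 9 burn out
  T.T.T
  T.F.F
  FF...
  .....
  .....
  ....F
Step 4: 3 trees catch fire, 5 burn out
  T.F.F
  F....
  .....
  .....
  .....
  .....
Step 5: 1 trees catch fire, 3 burn out
  F....
  .....
  .....
  .....
  .....
  .....

F....
.....
.....
.....
.....
.....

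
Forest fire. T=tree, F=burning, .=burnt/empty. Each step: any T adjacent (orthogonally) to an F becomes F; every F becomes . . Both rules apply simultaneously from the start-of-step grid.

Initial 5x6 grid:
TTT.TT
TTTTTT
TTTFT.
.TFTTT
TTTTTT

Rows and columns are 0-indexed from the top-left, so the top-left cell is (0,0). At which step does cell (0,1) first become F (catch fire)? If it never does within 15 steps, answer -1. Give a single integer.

Step 1: cell (0,1)='T' (+6 fires, +2 burnt)
Step 2: cell (0,1)='T' (+6 fires, +6 burnt)
Step 3: cell (0,1)='T' (+8 fires, +6 burnt)
Step 4: cell (0,1)='F' (+4 fires, +8 burnt)
  -> target ignites at step 4
Step 5: cell (0,1)='.' (+1 fires, +4 burnt)
Step 6: cell (0,1)='.' (+0 fires, +1 burnt)
  fire out at step 6

4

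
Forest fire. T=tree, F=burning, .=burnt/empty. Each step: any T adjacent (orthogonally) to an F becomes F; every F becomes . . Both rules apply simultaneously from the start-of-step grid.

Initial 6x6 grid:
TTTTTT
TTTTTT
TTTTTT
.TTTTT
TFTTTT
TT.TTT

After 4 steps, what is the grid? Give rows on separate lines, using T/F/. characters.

Step 1: 4 trees catch fire, 1 burn out
  TTTTTT
  TTTTTT
  TTTTTT
  .FTTTT
  F.FTTT
  TF.TTT
Step 2: 4 trees catch fire, 4 burn out
  TTTTTT
  TTTTTT
  TFTTTT
  ..FTTT
  ...FTT
  F..TTT
Step 3: 6 trees catch fire, 4 burn out
  TTTTTT
  TFTTTT
  F.FTTT
  ...FTT
  ....FT
  ...FTT
Step 4: 7 trees catch fire, 6 burn out
  TFTTTT
  F.FTTT
  ...FTT
  ....FT
  .....F
  ....FT

TFTTTT
F.FTTT
...FTT
....FT
.....F
....FT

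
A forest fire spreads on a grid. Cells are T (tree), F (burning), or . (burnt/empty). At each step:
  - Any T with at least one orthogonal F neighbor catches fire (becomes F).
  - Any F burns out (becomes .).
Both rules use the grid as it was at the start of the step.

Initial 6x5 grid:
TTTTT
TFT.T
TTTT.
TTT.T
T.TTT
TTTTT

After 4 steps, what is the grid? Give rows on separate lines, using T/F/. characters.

Step 1: 4 trees catch fire, 1 burn out
  TFTTT
  F.F.T
  TFTT.
  TTT.T
  T.TTT
  TTTTT
Step 2: 5 trees catch fire, 4 burn out
  F.FTT
  ....T
  F.FT.
  TFT.T
  T.TTT
  TTTTT
Step 3: 4 trees catch fire, 5 burn out
  ...FT
  ....T
  ...F.
  F.F.T
  T.TTT
  TTTTT
Step 4: 3 trees catch fire, 4 burn out
  ....F
  ....T
  .....
  ....T
  F.FTT
  TTTTT

....F
....T
.....
....T
F.FTT
TTTTT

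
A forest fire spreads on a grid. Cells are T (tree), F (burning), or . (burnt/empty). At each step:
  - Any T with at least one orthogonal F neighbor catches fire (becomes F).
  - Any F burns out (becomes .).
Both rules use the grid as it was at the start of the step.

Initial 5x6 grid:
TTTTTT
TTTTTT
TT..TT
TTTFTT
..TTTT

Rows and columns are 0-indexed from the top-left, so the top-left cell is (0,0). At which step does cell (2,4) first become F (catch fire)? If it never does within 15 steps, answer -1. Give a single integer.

Step 1: cell (2,4)='T' (+3 fires, +1 burnt)
Step 2: cell (2,4)='F' (+5 fires, +3 burnt)
  -> target ignites at step 2
Step 3: cell (2,4)='.' (+5 fires, +5 burnt)
Step 4: cell (2,4)='.' (+5 fires, +5 burnt)
Step 5: cell (2,4)='.' (+5 fires, +5 burnt)
Step 6: cell (2,4)='.' (+2 fires, +5 burnt)
Step 7: cell (2,4)='.' (+0 fires, +2 burnt)
  fire out at step 7

2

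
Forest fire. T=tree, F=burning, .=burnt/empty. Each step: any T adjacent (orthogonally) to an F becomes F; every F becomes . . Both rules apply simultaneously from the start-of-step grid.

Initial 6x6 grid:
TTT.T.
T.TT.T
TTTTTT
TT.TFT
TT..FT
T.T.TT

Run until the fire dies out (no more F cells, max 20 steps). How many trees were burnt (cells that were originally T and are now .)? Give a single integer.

Answer: 23

Derivation:
Step 1: +5 fires, +2 burnt (F count now 5)
Step 2: +3 fires, +5 burnt (F count now 3)
Step 3: +3 fires, +3 burnt (F count now 3)
Step 4: +2 fires, +3 burnt (F count now 2)
Step 5: +3 fires, +2 burnt (F count now 3)
Step 6: +4 fires, +3 burnt (F count now 4)
Step 7: +2 fires, +4 burnt (F count now 2)
Step 8: +1 fires, +2 burnt (F count now 1)
Step 9: +0 fires, +1 burnt (F count now 0)
Fire out after step 9
Initially T: 25, now '.': 34
Total burnt (originally-T cells now '.'): 23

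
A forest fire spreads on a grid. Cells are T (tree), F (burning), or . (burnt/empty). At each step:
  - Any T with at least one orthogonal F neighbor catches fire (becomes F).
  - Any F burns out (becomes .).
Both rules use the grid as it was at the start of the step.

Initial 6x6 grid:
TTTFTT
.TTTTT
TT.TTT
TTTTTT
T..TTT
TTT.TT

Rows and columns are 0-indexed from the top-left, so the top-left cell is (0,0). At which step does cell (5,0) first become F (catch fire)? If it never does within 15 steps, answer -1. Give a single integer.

Step 1: cell (5,0)='T' (+3 fires, +1 burnt)
Step 2: cell (5,0)='T' (+5 fires, +3 burnt)
Step 3: cell (5,0)='T' (+5 fires, +5 burnt)
Step 4: cell (5,0)='T' (+5 fires, +5 burnt)
Step 5: cell (5,0)='T' (+4 fires, +5 burnt)
Step 6: cell (5,0)='T' (+3 fires, +4 burnt)
Step 7: cell (5,0)='T' (+2 fires, +3 burnt)
Step 8: cell (5,0)='F' (+1 fires, +2 burnt)
  -> target ignites at step 8
Step 9: cell (5,0)='.' (+1 fires, +1 burnt)
Step 10: cell (5,0)='.' (+1 fires, +1 burnt)
Step 11: cell (5,0)='.' (+0 fires, +1 burnt)
  fire out at step 11

8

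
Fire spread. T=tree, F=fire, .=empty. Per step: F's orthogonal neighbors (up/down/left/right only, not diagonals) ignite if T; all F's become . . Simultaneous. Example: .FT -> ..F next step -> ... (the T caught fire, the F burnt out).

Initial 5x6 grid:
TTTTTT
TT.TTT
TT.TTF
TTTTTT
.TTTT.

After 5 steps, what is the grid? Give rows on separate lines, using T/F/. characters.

Step 1: 3 trees catch fire, 1 burn out
  TTTTTT
  TT.TTF
  TT.TF.
  TTTTTF
  .TTTT.
Step 2: 4 trees catch fire, 3 burn out
  TTTTTF
  TT.TF.
  TT.F..
  TTTTF.
  .TTTT.
Step 3: 4 trees catch fire, 4 burn out
  TTTTF.
  TT.F..
  TT....
  TTTF..
  .TTTF.
Step 4: 3 trees catch fire, 4 burn out
  TTTF..
  TT....
  TT....
  TTF...
  .TTF..
Step 5: 3 trees catch fire, 3 burn out
  TTF...
  TT....
  TT....
  TF....
  .TF...

TTF...
TT....
TT....
TF....
.TF...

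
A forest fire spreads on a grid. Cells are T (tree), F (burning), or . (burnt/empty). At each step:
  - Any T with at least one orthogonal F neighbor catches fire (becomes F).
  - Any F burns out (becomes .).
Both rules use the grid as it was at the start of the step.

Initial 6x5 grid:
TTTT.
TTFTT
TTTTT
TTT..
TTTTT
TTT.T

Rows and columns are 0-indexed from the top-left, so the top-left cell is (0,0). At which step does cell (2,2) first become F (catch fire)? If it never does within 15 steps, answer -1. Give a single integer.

Step 1: cell (2,2)='F' (+4 fires, +1 burnt)
  -> target ignites at step 1
Step 2: cell (2,2)='.' (+7 fires, +4 burnt)
Step 3: cell (2,2)='.' (+5 fires, +7 burnt)
Step 4: cell (2,2)='.' (+4 fires, +5 burnt)
Step 5: cell (2,2)='.' (+3 fires, +4 burnt)
Step 6: cell (2,2)='.' (+2 fires, +3 burnt)
Step 7: cell (2,2)='.' (+0 fires, +2 burnt)
  fire out at step 7

1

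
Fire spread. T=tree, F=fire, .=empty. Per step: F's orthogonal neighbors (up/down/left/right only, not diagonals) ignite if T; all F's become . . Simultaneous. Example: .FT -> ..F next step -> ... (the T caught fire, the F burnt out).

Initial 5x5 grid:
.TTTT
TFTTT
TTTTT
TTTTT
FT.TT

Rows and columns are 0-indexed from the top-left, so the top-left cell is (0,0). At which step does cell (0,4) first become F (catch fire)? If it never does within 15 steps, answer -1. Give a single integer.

Step 1: cell (0,4)='T' (+6 fires, +2 burnt)
Step 2: cell (0,4)='T' (+5 fires, +6 burnt)
Step 3: cell (0,4)='T' (+4 fires, +5 burnt)
Step 4: cell (0,4)='F' (+3 fires, +4 burnt)
  -> target ignites at step 4
Step 5: cell (0,4)='.' (+2 fires, +3 burnt)
Step 6: cell (0,4)='.' (+1 fires, +2 burnt)
Step 7: cell (0,4)='.' (+0 fires, +1 burnt)
  fire out at step 7

4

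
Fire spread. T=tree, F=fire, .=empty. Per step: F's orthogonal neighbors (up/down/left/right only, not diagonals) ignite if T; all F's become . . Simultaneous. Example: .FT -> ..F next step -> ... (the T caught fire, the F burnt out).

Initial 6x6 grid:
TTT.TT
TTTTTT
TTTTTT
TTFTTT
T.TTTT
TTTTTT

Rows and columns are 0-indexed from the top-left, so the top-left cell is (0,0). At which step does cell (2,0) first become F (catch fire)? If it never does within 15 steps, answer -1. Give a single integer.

Step 1: cell (2,0)='T' (+4 fires, +1 burnt)
Step 2: cell (2,0)='T' (+7 fires, +4 burnt)
Step 3: cell (2,0)='F' (+10 fires, +7 burnt)
  -> target ignites at step 3
Step 4: cell (2,0)='.' (+7 fires, +10 burnt)
Step 5: cell (2,0)='.' (+4 fires, +7 burnt)
Step 6: cell (2,0)='.' (+1 fires, +4 burnt)
Step 7: cell (2,0)='.' (+0 fires, +1 burnt)
  fire out at step 7

3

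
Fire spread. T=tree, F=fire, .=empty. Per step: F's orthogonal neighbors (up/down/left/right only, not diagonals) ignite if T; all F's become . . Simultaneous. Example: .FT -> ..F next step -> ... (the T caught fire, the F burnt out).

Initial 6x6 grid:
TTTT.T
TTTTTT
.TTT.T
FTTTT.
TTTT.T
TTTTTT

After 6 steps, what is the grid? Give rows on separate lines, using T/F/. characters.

Step 1: 2 trees catch fire, 1 burn out
  TTTT.T
  TTTTTT
  .TTT.T
  .FTTT.
  FTTT.T
  TTTTTT
Step 2: 4 trees catch fire, 2 burn out
  TTTT.T
  TTTTTT
  .FTT.T
  ..FTT.
  .FTT.T
  FTTTTT
Step 3: 5 trees catch fire, 4 burn out
  TTTT.T
  TFTTTT
  ..FT.T
  ...FT.
  ..FT.T
  .FTTTT
Step 4: 7 trees catch fire, 5 burn out
  TFTT.T
  F.FTTT
  ...F.T
  ....F.
  ...F.T
  ..FTTT
Step 5: 4 trees catch fire, 7 burn out
  F.FT.T
  ...FTT
  .....T
  ......
  .....T
  ...FTT
Step 6: 3 trees catch fire, 4 burn out
  ...F.T
  ....FT
  .....T
  ......
  .....T
  ....FT

...F.T
....FT
.....T
......
.....T
....FT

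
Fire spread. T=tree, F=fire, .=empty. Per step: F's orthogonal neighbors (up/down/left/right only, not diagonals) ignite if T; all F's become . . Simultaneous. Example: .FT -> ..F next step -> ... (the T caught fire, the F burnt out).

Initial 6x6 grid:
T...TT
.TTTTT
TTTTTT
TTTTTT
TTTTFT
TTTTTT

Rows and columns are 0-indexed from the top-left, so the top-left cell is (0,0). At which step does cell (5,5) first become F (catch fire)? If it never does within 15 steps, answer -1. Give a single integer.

Step 1: cell (5,5)='T' (+4 fires, +1 burnt)
Step 2: cell (5,5)='F' (+6 fires, +4 burnt)
  -> target ignites at step 2
Step 3: cell (5,5)='.' (+6 fires, +6 burnt)
Step 4: cell (5,5)='.' (+7 fires, +6 burnt)
Step 5: cell (5,5)='.' (+5 fires, +7 burnt)
Step 6: cell (5,5)='.' (+2 fires, +5 burnt)
Step 7: cell (5,5)='.' (+0 fires, +2 burnt)
  fire out at step 7

2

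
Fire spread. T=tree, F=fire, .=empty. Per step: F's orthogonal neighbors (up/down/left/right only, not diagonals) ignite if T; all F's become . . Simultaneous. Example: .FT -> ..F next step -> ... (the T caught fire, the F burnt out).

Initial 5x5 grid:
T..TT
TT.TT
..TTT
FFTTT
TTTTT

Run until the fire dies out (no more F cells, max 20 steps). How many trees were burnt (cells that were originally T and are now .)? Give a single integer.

Answer: 15

Derivation:
Step 1: +3 fires, +2 burnt (F count now 3)
Step 2: +3 fires, +3 burnt (F count now 3)
Step 3: +3 fires, +3 burnt (F count now 3)
Step 4: +3 fires, +3 burnt (F count now 3)
Step 5: +2 fires, +3 burnt (F count now 2)
Step 6: +1 fires, +2 burnt (F count now 1)
Step 7: +0 fires, +1 burnt (F count now 0)
Fire out after step 7
Initially T: 18, now '.': 22
Total burnt (originally-T cells now '.'): 15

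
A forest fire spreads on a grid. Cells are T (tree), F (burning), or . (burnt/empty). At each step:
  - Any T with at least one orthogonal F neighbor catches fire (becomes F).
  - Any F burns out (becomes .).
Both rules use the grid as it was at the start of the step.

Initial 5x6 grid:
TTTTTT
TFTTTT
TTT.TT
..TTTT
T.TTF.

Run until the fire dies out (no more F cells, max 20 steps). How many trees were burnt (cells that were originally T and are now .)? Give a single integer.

Step 1: +6 fires, +2 burnt (F count now 6)
Step 2: +9 fires, +6 burnt (F count now 9)
Step 3: +4 fires, +9 burnt (F count now 4)
Step 4: +2 fires, +4 burnt (F count now 2)
Step 5: +1 fires, +2 burnt (F count now 1)
Step 6: +0 fires, +1 burnt (F count now 0)
Fire out after step 6
Initially T: 23, now '.': 29
Total burnt (originally-T cells now '.'): 22

Answer: 22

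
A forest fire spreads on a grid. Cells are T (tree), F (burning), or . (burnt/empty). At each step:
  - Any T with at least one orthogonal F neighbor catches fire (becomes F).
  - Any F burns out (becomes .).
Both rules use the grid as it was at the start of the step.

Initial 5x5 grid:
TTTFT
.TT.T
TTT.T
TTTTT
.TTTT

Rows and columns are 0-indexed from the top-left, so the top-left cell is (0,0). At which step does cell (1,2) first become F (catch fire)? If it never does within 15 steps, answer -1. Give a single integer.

Step 1: cell (1,2)='T' (+2 fires, +1 burnt)
Step 2: cell (1,2)='F' (+3 fires, +2 burnt)
  -> target ignites at step 2
Step 3: cell (1,2)='.' (+4 fires, +3 burnt)
Step 4: cell (1,2)='.' (+3 fires, +4 burnt)
Step 5: cell (1,2)='.' (+5 fires, +3 burnt)
Step 6: cell (1,2)='.' (+3 fires, +5 burnt)
Step 7: cell (1,2)='.' (+0 fires, +3 burnt)
  fire out at step 7

2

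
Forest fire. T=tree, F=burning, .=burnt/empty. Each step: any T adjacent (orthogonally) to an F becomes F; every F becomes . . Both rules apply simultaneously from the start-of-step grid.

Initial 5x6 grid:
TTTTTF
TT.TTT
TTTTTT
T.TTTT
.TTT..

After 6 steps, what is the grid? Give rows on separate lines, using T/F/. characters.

Step 1: 2 trees catch fire, 1 burn out
  TTTTF.
  TT.TTF
  TTTTTT
  T.TTTT
  .TTT..
Step 2: 3 trees catch fire, 2 burn out
  TTTF..
  TT.TF.
  TTTTTF
  T.TTTT
  .TTT..
Step 3: 4 trees catch fire, 3 burn out
  TTF...
  TT.F..
  TTTTF.
  T.TTTF
  .TTT..
Step 4: 3 trees catch fire, 4 burn out
  TF....
  TT....
  TTTF..
  T.TTF.
  .TTT..
Step 5: 4 trees catch fire, 3 burn out
  F.....
  TF....
  TTF...
  T.TF..
  .TTT..
Step 6: 4 trees catch fire, 4 burn out
  ......
  F.....
  TF....
  T.F...
  .TTF..

......
F.....
TF....
T.F...
.TTF..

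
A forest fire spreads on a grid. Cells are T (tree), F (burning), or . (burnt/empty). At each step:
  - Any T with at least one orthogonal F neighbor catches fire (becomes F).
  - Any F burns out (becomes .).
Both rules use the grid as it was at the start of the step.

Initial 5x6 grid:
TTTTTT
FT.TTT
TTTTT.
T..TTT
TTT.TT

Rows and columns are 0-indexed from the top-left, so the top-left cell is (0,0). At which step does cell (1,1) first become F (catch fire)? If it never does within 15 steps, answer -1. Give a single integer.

Step 1: cell (1,1)='F' (+3 fires, +1 burnt)
  -> target ignites at step 1
Step 2: cell (1,1)='.' (+3 fires, +3 burnt)
Step 3: cell (1,1)='.' (+3 fires, +3 burnt)
Step 4: cell (1,1)='.' (+3 fires, +3 burnt)
Step 5: cell (1,1)='.' (+5 fires, +3 burnt)
Step 6: cell (1,1)='.' (+3 fires, +5 burnt)
Step 7: cell (1,1)='.' (+3 fires, +3 burnt)
Step 8: cell (1,1)='.' (+1 fires, +3 burnt)
Step 9: cell (1,1)='.' (+0 fires, +1 burnt)
  fire out at step 9

1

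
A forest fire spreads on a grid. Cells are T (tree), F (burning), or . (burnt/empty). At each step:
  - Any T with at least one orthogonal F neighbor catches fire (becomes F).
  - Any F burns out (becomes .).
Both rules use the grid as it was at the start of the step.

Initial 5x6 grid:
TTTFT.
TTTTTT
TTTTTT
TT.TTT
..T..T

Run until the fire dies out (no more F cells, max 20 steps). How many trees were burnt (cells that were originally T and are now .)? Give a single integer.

Answer: 22

Derivation:
Step 1: +3 fires, +1 burnt (F count now 3)
Step 2: +4 fires, +3 burnt (F count now 4)
Step 3: +6 fires, +4 burnt (F count now 6)
Step 4: +4 fires, +6 burnt (F count now 4)
Step 5: +3 fires, +4 burnt (F count now 3)
Step 6: +2 fires, +3 burnt (F count now 2)
Step 7: +0 fires, +2 burnt (F count now 0)
Fire out after step 7
Initially T: 23, now '.': 29
Total burnt (originally-T cells now '.'): 22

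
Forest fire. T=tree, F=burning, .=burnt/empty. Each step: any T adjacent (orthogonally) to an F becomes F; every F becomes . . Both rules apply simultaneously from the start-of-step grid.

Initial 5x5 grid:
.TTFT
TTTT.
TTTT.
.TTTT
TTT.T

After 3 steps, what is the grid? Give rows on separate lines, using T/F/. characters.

Step 1: 3 trees catch fire, 1 burn out
  .TF.F
  TTTF.
  TTTT.
  .TTTT
  TTT.T
Step 2: 3 trees catch fire, 3 burn out
  .F...
  TTF..
  TTTF.
  .TTTT
  TTT.T
Step 3: 3 trees catch fire, 3 burn out
  .....
  TF...
  TTF..
  .TTFT
  TTT.T

.....
TF...
TTF..
.TTFT
TTT.T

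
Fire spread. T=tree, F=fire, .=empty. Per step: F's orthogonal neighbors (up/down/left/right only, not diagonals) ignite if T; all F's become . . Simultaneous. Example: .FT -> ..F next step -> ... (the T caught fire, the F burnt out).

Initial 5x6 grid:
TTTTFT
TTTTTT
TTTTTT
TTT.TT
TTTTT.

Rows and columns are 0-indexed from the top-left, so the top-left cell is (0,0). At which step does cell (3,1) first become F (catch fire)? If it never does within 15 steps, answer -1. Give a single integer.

Step 1: cell (3,1)='T' (+3 fires, +1 burnt)
Step 2: cell (3,1)='T' (+4 fires, +3 burnt)
Step 3: cell (3,1)='T' (+5 fires, +4 burnt)
Step 4: cell (3,1)='T' (+5 fires, +5 burnt)
Step 5: cell (3,1)='T' (+4 fires, +5 burnt)
Step 6: cell (3,1)='F' (+3 fires, +4 burnt)
  -> target ignites at step 6
Step 7: cell (3,1)='.' (+2 fires, +3 burnt)
Step 8: cell (3,1)='.' (+1 fires, +2 burnt)
Step 9: cell (3,1)='.' (+0 fires, +1 burnt)
  fire out at step 9

6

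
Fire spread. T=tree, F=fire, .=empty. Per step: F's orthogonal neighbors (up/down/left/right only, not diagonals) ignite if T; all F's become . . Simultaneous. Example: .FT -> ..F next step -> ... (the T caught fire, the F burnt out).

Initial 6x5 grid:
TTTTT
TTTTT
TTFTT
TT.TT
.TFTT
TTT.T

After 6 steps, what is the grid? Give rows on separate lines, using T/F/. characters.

Step 1: 6 trees catch fire, 2 burn out
  TTTTT
  TTFTT
  TF.FT
  TT.TT
  .F.FT
  TTF.T
Step 2: 9 trees catch fire, 6 burn out
  TTFTT
  TF.FT
  F...F
  TF.FT
  ....F
  TF..T
Step 3: 8 trees catch fire, 9 burn out
  TF.FT
  F...F
  .....
  F...F
  .....
  F...F
Step 4: 2 trees catch fire, 8 burn out
  F...F
  .....
  .....
  .....
  .....
  .....
Step 5: 0 trees catch fire, 2 burn out
  .....
  .....
  .....
  .....
  .....
  .....
Step 6: 0 trees catch fire, 0 burn out
  .....
  .....
  .....
  .....
  .....
  .....

.....
.....
.....
.....
.....
.....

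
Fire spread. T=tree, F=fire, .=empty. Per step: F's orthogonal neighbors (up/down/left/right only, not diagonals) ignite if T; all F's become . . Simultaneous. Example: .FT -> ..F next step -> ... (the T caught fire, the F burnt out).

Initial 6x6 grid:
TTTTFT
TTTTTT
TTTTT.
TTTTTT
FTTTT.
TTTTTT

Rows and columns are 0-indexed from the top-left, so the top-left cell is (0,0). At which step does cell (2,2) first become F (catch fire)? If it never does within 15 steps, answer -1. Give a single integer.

Step 1: cell (2,2)='T' (+6 fires, +2 burnt)
Step 2: cell (2,2)='T' (+8 fires, +6 burnt)
Step 3: cell (2,2)='T' (+9 fires, +8 burnt)
Step 4: cell (2,2)='F' (+7 fires, +9 burnt)
  -> target ignites at step 4
Step 5: cell (2,2)='.' (+1 fires, +7 burnt)
Step 6: cell (2,2)='.' (+1 fires, +1 burnt)
Step 7: cell (2,2)='.' (+0 fires, +1 burnt)
  fire out at step 7

4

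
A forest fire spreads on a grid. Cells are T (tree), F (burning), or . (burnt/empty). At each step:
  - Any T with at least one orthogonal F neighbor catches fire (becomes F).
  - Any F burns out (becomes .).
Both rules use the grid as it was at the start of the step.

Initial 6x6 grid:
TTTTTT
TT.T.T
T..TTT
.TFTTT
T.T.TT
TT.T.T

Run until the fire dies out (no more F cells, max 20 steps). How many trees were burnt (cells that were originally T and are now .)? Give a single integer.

Answer: 22

Derivation:
Step 1: +3 fires, +1 burnt (F count now 3)
Step 2: +2 fires, +3 burnt (F count now 2)
Step 3: +4 fires, +2 burnt (F count now 4)
Step 4: +3 fires, +4 burnt (F count now 3)
Step 5: +4 fires, +3 burnt (F count now 4)
Step 6: +2 fires, +4 burnt (F count now 2)
Step 7: +2 fires, +2 burnt (F count now 2)
Step 8: +1 fires, +2 burnt (F count now 1)
Step 9: +1 fires, +1 burnt (F count now 1)
Step 10: +0 fires, +1 burnt (F count now 0)
Fire out after step 10
Initially T: 26, now '.': 32
Total burnt (originally-T cells now '.'): 22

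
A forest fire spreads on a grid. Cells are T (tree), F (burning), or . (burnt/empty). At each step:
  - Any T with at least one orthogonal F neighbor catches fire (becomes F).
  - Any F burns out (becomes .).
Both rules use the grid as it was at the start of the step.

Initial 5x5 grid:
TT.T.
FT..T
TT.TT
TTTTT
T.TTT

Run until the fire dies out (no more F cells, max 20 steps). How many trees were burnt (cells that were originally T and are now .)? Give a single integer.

Answer: 17

Derivation:
Step 1: +3 fires, +1 burnt (F count now 3)
Step 2: +3 fires, +3 burnt (F count now 3)
Step 3: +2 fires, +3 burnt (F count now 2)
Step 4: +1 fires, +2 burnt (F count now 1)
Step 5: +2 fires, +1 burnt (F count now 2)
Step 6: +3 fires, +2 burnt (F count now 3)
Step 7: +2 fires, +3 burnt (F count now 2)
Step 8: +1 fires, +2 burnt (F count now 1)
Step 9: +0 fires, +1 burnt (F count now 0)
Fire out after step 9
Initially T: 18, now '.': 24
Total burnt (originally-T cells now '.'): 17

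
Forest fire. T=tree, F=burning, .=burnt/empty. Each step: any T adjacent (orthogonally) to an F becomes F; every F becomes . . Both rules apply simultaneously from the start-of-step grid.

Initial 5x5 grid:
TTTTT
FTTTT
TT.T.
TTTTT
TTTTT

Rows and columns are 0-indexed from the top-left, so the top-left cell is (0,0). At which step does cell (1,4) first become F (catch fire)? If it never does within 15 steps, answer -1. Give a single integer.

Step 1: cell (1,4)='T' (+3 fires, +1 burnt)
Step 2: cell (1,4)='T' (+4 fires, +3 burnt)
Step 3: cell (1,4)='T' (+4 fires, +4 burnt)
Step 4: cell (1,4)='F' (+5 fires, +4 burnt)
  -> target ignites at step 4
Step 5: cell (1,4)='.' (+3 fires, +5 burnt)
Step 6: cell (1,4)='.' (+2 fires, +3 burnt)
Step 7: cell (1,4)='.' (+1 fires, +2 burnt)
Step 8: cell (1,4)='.' (+0 fires, +1 burnt)
  fire out at step 8

4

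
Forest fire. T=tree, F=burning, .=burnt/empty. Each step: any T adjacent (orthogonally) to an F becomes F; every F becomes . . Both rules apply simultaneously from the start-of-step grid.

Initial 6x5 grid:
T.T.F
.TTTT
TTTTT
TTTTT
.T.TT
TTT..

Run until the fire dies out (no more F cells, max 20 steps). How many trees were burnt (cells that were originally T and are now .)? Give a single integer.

Step 1: +1 fires, +1 burnt (F count now 1)
Step 2: +2 fires, +1 burnt (F count now 2)
Step 3: +3 fires, +2 burnt (F count now 3)
Step 4: +5 fires, +3 burnt (F count now 5)
Step 5: +3 fires, +5 burnt (F count now 3)
Step 6: +2 fires, +3 burnt (F count now 2)
Step 7: +2 fires, +2 burnt (F count now 2)
Step 8: +1 fires, +2 burnt (F count now 1)
Step 9: +2 fires, +1 burnt (F count now 2)
Step 10: +0 fires, +2 burnt (F count now 0)
Fire out after step 10
Initially T: 22, now '.': 29
Total burnt (originally-T cells now '.'): 21

Answer: 21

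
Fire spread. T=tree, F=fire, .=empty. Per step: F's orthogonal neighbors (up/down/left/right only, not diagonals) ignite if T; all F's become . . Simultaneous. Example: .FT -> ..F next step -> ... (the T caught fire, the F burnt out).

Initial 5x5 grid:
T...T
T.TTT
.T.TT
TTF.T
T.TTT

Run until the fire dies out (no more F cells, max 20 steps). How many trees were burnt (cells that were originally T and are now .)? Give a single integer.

Step 1: +2 fires, +1 burnt (F count now 2)
Step 2: +3 fires, +2 burnt (F count now 3)
Step 3: +2 fires, +3 burnt (F count now 2)
Step 4: +1 fires, +2 burnt (F count now 1)
Step 5: +1 fires, +1 burnt (F count now 1)
Step 6: +2 fires, +1 burnt (F count now 2)
Step 7: +2 fires, +2 burnt (F count now 2)
Step 8: +1 fires, +2 burnt (F count now 1)
Step 9: +0 fires, +1 burnt (F count now 0)
Fire out after step 9
Initially T: 16, now '.': 23
Total burnt (originally-T cells now '.'): 14

Answer: 14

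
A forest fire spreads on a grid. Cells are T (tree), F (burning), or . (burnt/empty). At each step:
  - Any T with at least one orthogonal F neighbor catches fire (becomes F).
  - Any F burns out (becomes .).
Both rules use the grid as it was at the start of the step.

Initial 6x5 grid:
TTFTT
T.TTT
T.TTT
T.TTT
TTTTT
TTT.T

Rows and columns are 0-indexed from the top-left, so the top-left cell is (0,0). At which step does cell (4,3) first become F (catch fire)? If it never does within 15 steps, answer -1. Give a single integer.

Step 1: cell (4,3)='T' (+3 fires, +1 burnt)
Step 2: cell (4,3)='T' (+4 fires, +3 burnt)
Step 3: cell (4,3)='T' (+4 fires, +4 burnt)
Step 4: cell (4,3)='T' (+4 fires, +4 burnt)
Step 5: cell (4,3)='F' (+5 fires, +4 burnt)
  -> target ignites at step 5
Step 6: cell (4,3)='.' (+3 fires, +5 burnt)
Step 7: cell (4,3)='.' (+2 fires, +3 burnt)
Step 8: cell (4,3)='.' (+0 fires, +2 burnt)
  fire out at step 8

5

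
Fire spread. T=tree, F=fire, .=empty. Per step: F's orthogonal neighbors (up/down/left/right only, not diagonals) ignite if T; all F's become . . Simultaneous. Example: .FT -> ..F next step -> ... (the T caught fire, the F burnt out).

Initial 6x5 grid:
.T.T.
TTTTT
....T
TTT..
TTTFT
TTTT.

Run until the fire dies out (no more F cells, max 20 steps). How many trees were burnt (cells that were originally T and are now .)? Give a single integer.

Step 1: +3 fires, +1 burnt (F count now 3)
Step 2: +3 fires, +3 burnt (F count now 3)
Step 3: +3 fires, +3 burnt (F count now 3)
Step 4: +2 fires, +3 burnt (F count now 2)
Step 5: +0 fires, +2 burnt (F count now 0)
Fire out after step 5
Initially T: 19, now '.': 22
Total burnt (originally-T cells now '.'): 11

Answer: 11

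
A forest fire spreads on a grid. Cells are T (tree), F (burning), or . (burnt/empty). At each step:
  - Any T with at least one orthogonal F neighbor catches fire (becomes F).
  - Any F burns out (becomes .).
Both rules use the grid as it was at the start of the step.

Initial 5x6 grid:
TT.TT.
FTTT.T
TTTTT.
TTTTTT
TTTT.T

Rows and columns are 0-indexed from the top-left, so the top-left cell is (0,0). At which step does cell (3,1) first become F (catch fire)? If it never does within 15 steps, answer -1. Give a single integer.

Step 1: cell (3,1)='T' (+3 fires, +1 burnt)
Step 2: cell (3,1)='T' (+4 fires, +3 burnt)
Step 3: cell (3,1)='F' (+4 fires, +4 burnt)
  -> target ignites at step 3
Step 4: cell (3,1)='.' (+4 fires, +4 burnt)
Step 5: cell (3,1)='.' (+4 fires, +4 burnt)
Step 6: cell (3,1)='.' (+2 fires, +4 burnt)
Step 7: cell (3,1)='.' (+1 fires, +2 burnt)
Step 8: cell (3,1)='.' (+1 fires, +1 burnt)
Step 9: cell (3,1)='.' (+0 fires, +1 burnt)
  fire out at step 9

3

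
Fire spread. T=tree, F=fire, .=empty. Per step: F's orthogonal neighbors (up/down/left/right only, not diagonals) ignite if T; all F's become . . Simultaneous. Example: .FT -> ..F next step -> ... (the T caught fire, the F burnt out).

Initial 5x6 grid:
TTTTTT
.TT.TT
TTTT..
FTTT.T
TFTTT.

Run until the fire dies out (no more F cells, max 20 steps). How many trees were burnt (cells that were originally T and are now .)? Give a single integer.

Step 1: +4 fires, +2 burnt (F count now 4)
Step 2: +3 fires, +4 burnt (F count now 3)
Step 3: +4 fires, +3 burnt (F count now 4)
Step 4: +3 fires, +4 burnt (F count now 3)
Step 5: +2 fires, +3 burnt (F count now 2)
Step 6: +1 fires, +2 burnt (F count now 1)
Step 7: +1 fires, +1 burnt (F count now 1)
Step 8: +2 fires, +1 burnt (F count now 2)
Step 9: +1 fires, +2 burnt (F count now 1)
Step 10: +0 fires, +1 burnt (F count now 0)
Fire out after step 10
Initially T: 22, now '.': 29
Total burnt (originally-T cells now '.'): 21

Answer: 21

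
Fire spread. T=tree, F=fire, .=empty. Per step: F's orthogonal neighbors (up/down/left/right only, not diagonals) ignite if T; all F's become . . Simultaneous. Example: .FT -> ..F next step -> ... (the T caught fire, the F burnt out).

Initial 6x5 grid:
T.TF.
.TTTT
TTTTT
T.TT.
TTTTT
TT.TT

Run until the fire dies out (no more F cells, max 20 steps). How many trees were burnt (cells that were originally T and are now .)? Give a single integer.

Step 1: +2 fires, +1 burnt (F count now 2)
Step 2: +3 fires, +2 burnt (F count now 3)
Step 3: +4 fires, +3 burnt (F count now 4)
Step 4: +3 fires, +4 burnt (F count now 3)
Step 5: +4 fires, +3 burnt (F count now 4)
Step 6: +3 fires, +4 burnt (F count now 3)
Step 7: +2 fires, +3 burnt (F count now 2)
Step 8: +1 fires, +2 burnt (F count now 1)
Step 9: +0 fires, +1 burnt (F count now 0)
Fire out after step 9
Initially T: 23, now '.': 29
Total burnt (originally-T cells now '.'): 22

Answer: 22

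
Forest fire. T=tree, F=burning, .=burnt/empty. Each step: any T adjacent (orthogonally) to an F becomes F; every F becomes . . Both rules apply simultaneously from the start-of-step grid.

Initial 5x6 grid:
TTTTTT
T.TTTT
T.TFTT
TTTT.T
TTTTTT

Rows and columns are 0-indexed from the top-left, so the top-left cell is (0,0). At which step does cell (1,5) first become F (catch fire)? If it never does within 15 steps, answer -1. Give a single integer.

Step 1: cell (1,5)='T' (+4 fires, +1 burnt)
Step 2: cell (1,5)='T' (+6 fires, +4 burnt)
Step 3: cell (1,5)='F' (+7 fires, +6 burnt)
  -> target ignites at step 3
Step 4: cell (1,5)='.' (+5 fires, +7 burnt)
Step 5: cell (1,5)='.' (+3 fires, +5 burnt)
Step 6: cell (1,5)='.' (+1 fires, +3 burnt)
Step 7: cell (1,5)='.' (+0 fires, +1 burnt)
  fire out at step 7

3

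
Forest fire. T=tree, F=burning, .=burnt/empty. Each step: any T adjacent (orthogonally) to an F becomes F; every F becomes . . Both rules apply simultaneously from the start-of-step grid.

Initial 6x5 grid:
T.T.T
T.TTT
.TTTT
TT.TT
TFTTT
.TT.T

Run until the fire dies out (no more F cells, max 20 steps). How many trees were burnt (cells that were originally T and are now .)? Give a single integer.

Step 1: +4 fires, +1 burnt (F count now 4)
Step 2: +4 fires, +4 burnt (F count now 4)
Step 3: +3 fires, +4 burnt (F count now 3)
Step 4: +4 fires, +3 burnt (F count now 4)
Step 5: +3 fires, +4 burnt (F count now 3)
Step 6: +1 fires, +3 burnt (F count now 1)
Step 7: +1 fires, +1 burnt (F count now 1)
Step 8: +0 fires, +1 burnt (F count now 0)
Fire out after step 8
Initially T: 22, now '.': 28
Total burnt (originally-T cells now '.'): 20

Answer: 20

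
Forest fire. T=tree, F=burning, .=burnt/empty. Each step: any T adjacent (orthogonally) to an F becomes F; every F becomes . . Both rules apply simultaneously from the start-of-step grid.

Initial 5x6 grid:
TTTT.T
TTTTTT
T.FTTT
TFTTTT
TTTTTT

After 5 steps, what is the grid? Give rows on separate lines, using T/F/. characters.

Step 1: 5 trees catch fire, 2 burn out
  TTTT.T
  TTFTTT
  T..FTT
  F.FTTT
  TFTTTT
Step 2: 8 trees catch fire, 5 burn out
  TTFT.T
  TF.FTT
  F...FT
  ...FTT
  F.FTTT
Step 3: 7 trees catch fire, 8 burn out
  TF.F.T
  F...FT
  .....F
  ....FT
  ...FTT
Step 4: 4 trees catch fire, 7 burn out
  F....T
  .....F
  ......
  .....F
  ....FT
Step 5: 2 trees catch fire, 4 burn out
  .....F
  ......
  ......
  ......
  .....F

.....F
......
......
......
.....F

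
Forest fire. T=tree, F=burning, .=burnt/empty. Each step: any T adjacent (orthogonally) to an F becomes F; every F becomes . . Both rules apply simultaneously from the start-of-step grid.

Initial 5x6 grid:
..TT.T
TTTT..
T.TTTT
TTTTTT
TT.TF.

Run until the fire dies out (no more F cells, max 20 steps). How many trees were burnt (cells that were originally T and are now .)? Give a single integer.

Step 1: +2 fires, +1 burnt (F count now 2)
Step 2: +3 fires, +2 burnt (F count now 3)
Step 3: +3 fires, +3 burnt (F count now 3)
Step 4: +3 fires, +3 burnt (F count now 3)
Step 5: +4 fires, +3 burnt (F count now 4)
Step 6: +4 fires, +4 burnt (F count now 4)
Step 7: +1 fires, +4 burnt (F count now 1)
Step 8: +0 fires, +1 burnt (F count now 0)
Fire out after step 8
Initially T: 21, now '.': 29
Total burnt (originally-T cells now '.'): 20

Answer: 20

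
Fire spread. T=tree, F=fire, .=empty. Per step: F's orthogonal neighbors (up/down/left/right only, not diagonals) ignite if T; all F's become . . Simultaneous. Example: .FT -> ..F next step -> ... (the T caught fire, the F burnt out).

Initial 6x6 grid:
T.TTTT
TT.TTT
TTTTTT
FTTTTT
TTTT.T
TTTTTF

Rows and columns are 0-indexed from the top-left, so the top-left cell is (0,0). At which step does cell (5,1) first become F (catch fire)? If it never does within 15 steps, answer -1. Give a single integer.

Step 1: cell (5,1)='T' (+5 fires, +2 burnt)
Step 2: cell (5,1)='T' (+7 fires, +5 burnt)
Step 3: cell (5,1)='F' (+10 fires, +7 burnt)
  -> target ignites at step 3
Step 4: cell (5,1)='.' (+3 fires, +10 burnt)
Step 5: cell (5,1)='.' (+3 fires, +3 burnt)
Step 6: cell (5,1)='.' (+2 fires, +3 burnt)
Step 7: cell (5,1)='.' (+1 fires, +2 burnt)
Step 8: cell (5,1)='.' (+0 fires, +1 burnt)
  fire out at step 8

3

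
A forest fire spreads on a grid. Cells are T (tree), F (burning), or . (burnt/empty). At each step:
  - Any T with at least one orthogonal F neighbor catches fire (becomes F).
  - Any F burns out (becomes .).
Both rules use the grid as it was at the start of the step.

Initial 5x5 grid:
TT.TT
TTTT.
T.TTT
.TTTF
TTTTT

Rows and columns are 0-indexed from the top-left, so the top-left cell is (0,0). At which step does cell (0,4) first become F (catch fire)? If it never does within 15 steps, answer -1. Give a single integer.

Step 1: cell (0,4)='T' (+3 fires, +1 burnt)
Step 2: cell (0,4)='T' (+3 fires, +3 burnt)
Step 3: cell (0,4)='T' (+4 fires, +3 burnt)
Step 4: cell (0,4)='T' (+3 fires, +4 burnt)
Step 5: cell (0,4)='F' (+3 fires, +3 burnt)
  -> target ignites at step 5
Step 6: cell (0,4)='.' (+2 fires, +3 burnt)
Step 7: cell (0,4)='.' (+2 fires, +2 burnt)
Step 8: cell (0,4)='.' (+0 fires, +2 burnt)
  fire out at step 8

5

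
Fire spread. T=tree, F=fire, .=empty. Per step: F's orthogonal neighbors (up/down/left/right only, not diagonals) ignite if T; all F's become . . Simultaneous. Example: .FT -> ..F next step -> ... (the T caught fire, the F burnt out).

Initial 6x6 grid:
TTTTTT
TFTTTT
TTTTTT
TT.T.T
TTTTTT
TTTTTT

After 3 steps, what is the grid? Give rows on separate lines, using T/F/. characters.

Step 1: 4 trees catch fire, 1 burn out
  TFTTTT
  F.FTTT
  TFTTTT
  TT.T.T
  TTTTTT
  TTTTTT
Step 2: 6 trees catch fire, 4 burn out
  F.FTTT
  ...FTT
  F.FTTT
  TF.T.T
  TTTTTT
  TTTTTT
Step 3: 5 trees catch fire, 6 burn out
  ...FTT
  ....FT
  ...FTT
  F..T.T
  TFTTTT
  TTTTTT

...FTT
....FT
...FTT
F..T.T
TFTTTT
TTTTTT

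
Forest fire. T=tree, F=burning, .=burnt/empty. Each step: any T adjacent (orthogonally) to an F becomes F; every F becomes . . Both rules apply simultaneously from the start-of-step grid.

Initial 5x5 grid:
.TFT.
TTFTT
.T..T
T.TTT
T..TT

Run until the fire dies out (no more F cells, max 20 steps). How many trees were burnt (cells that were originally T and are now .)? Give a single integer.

Step 1: +4 fires, +2 burnt (F count now 4)
Step 2: +3 fires, +4 burnt (F count now 3)
Step 3: +1 fires, +3 burnt (F count now 1)
Step 4: +1 fires, +1 burnt (F count now 1)
Step 5: +2 fires, +1 burnt (F count now 2)
Step 6: +2 fires, +2 burnt (F count now 2)
Step 7: +0 fires, +2 burnt (F count now 0)
Fire out after step 7
Initially T: 15, now '.': 23
Total burnt (originally-T cells now '.'): 13

Answer: 13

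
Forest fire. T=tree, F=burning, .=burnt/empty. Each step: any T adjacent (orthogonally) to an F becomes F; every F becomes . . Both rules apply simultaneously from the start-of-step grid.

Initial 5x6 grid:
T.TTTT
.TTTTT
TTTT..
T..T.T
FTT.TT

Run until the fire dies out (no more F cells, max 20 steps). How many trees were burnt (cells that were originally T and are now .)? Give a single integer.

Answer: 17

Derivation:
Step 1: +2 fires, +1 burnt (F count now 2)
Step 2: +2 fires, +2 burnt (F count now 2)
Step 3: +1 fires, +2 burnt (F count now 1)
Step 4: +2 fires, +1 burnt (F count now 2)
Step 5: +2 fires, +2 burnt (F count now 2)
Step 6: +3 fires, +2 burnt (F count now 3)
Step 7: +2 fires, +3 burnt (F count now 2)
Step 8: +2 fires, +2 burnt (F count now 2)
Step 9: +1 fires, +2 burnt (F count now 1)
Step 10: +0 fires, +1 burnt (F count now 0)
Fire out after step 10
Initially T: 21, now '.': 26
Total burnt (originally-T cells now '.'): 17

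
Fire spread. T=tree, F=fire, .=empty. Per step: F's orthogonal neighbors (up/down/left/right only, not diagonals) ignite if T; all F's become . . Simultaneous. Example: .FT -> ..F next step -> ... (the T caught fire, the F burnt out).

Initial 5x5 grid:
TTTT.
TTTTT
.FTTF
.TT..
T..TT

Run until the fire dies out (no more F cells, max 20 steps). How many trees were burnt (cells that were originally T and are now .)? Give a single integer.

Step 1: +5 fires, +2 burnt (F count now 5)
Step 2: +5 fires, +5 burnt (F count now 5)
Step 3: +3 fires, +5 burnt (F count now 3)
Step 4: +0 fires, +3 burnt (F count now 0)
Fire out after step 4
Initially T: 16, now '.': 22
Total burnt (originally-T cells now '.'): 13

Answer: 13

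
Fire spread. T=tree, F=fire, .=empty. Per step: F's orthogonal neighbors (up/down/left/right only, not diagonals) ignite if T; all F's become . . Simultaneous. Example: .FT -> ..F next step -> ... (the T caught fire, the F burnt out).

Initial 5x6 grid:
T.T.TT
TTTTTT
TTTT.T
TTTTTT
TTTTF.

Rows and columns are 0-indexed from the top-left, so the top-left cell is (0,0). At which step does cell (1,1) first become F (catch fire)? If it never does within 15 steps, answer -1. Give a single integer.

Step 1: cell (1,1)='T' (+2 fires, +1 burnt)
Step 2: cell (1,1)='T' (+3 fires, +2 burnt)
Step 3: cell (1,1)='T' (+4 fires, +3 burnt)
Step 4: cell (1,1)='T' (+5 fires, +4 burnt)
Step 5: cell (1,1)='T' (+5 fires, +5 burnt)
Step 6: cell (1,1)='F' (+4 fires, +5 burnt)
  -> target ignites at step 6
Step 7: cell (1,1)='.' (+1 fires, +4 burnt)
Step 8: cell (1,1)='.' (+1 fires, +1 burnt)
Step 9: cell (1,1)='.' (+0 fires, +1 burnt)
  fire out at step 9

6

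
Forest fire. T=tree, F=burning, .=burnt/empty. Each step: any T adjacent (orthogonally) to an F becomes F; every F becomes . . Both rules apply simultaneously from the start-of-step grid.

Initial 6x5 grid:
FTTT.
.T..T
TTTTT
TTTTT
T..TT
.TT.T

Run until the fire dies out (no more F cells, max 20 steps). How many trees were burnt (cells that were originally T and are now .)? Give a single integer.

Answer: 19

Derivation:
Step 1: +1 fires, +1 burnt (F count now 1)
Step 2: +2 fires, +1 burnt (F count now 2)
Step 3: +2 fires, +2 burnt (F count now 2)
Step 4: +3 fires, +2 burnt (F count now 3)
Step 5: +3 fires, +3 burnt (F count now 3)
Step 6: +3 fires, +3 burnt (F count now 3)
Step 7: +3 fires, +3 burnt (F count now 3)
Step 8: +1 fires, +3 burnt (F count now 1)
Step 9: +1 fires, +1 burnt (F count now 1)
Step 10: +0 fires, +1 burnt (F count now 0)
Fire out after step 10
Initially T: 21, now '.': 28
Total burnt (originally-T cells now '.'): 19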